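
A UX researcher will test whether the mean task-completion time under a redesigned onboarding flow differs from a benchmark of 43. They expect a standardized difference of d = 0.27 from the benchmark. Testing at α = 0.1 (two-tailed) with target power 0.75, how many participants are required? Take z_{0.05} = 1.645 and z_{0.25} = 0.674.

n = 74

For a one-sample test: n = ((z_{α/2} + z_β) / d)².
z_{α/2} + z_β = 1.645 + 0.674 = 2.319.
n = (2.319 / 0.27)² = 8.589² = 73.77.
Round up.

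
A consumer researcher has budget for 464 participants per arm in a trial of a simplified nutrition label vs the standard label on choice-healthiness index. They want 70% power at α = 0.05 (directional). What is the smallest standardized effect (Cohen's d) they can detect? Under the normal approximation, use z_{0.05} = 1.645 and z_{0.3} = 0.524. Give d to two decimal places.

d_min ≈ 0.14

For two independent groups of n = 464 each: d_min = (z_{α} + z_β)·√(2/n).
z-sum = 1.645 + 0.524 = 2.169.
d_min = 2.169 × √(2/464) = 2.169 × 0.0657 = 0.142.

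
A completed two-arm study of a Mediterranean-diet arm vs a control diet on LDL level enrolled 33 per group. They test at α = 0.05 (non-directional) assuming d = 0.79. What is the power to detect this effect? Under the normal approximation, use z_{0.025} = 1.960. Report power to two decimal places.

For two equal groups, power = Φ(d·√(n/2) − z_{α/2}).
d·√(n/2) = 0.79 × √(33/2) = 0.79 × 4.062 = 3.209.
z_β = 3.209 − 1.960 = 1.249.
Power = Φ(1.249) = 0.894.

power ≈ 0.89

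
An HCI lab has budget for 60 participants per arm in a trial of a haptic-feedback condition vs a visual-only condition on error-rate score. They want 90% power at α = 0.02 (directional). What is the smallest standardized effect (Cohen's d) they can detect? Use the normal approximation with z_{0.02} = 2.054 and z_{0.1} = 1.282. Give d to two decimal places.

d_min ≈ 0.61

For two independent groups of n = 60 each: d_min = (z_{α} + z_β)·√(2/n).
z-sum = 2.054 + 1.282 = 3.336.
d_min = 3.336 × √(2/60) = 3.336 × 0.1826 = 0.609.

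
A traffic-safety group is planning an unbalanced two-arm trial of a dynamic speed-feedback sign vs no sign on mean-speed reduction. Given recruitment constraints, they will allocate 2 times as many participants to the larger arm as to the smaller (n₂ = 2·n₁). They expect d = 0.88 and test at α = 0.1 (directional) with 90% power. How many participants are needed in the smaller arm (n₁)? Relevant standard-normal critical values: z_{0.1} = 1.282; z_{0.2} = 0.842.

n₁ = 13

With allocation ratio k = n₂/n₁ = 2, Var(x̄₁−x̄₂) = σ²(1/n₁ + 1/(k·n₁)) = σ²·(k+1)/(k·n₁).
So n₁ = (1 + 1/k)·((z_{α} + z_β)/d)² = 1.500 × (2.564/0.88)².
n₁ = 1.500 × 8.49 = 12.7.
Round up: n₁ = 13, giving n₂ = 2 × 13 = 26.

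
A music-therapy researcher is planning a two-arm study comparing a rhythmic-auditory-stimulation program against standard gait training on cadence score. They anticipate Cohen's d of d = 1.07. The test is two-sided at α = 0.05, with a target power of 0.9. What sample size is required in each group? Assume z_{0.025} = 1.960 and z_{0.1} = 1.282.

For two independent groups with equal n: n = 2·((z_{α/2} + z_β) / d)².
z_{α/2} + z_β = 1.960 + 1.282 = 3.242.
n = 2 × (3.242 / 1.07)² = 2 × 3.030² = 2 × 9.18 = 18.4.
Round up to the next whole participant.

n = 19 per group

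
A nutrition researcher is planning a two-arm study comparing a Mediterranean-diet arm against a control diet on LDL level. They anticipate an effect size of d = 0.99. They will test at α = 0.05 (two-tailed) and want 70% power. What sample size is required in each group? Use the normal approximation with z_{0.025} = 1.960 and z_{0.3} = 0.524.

n = 13 per group

For two independent groups with equal n: n = 2·((z_{α/2} + z_β) / d)².
z_{α/2} + z_β = 1.960 + 0.524 = 2.484.
n = 2 × (2.484 / 0.99)² = 2 × 2.509² = 2 × 6.30 = 12.6.
Round up to the next whole participant.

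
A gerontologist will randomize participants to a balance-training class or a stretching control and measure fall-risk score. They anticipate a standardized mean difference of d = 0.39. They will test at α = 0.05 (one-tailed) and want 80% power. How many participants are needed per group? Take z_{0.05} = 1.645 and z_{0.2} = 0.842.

n = 82 per group

For two independent groups with equal n: n = 2·((z_{α} + z_β) / d)².
z_{α} + z_β = 1.645 + 0.842 = 2.487.
n = 2 × (2.487 / 0.39)² = 2 × 6.377² = 2 × 40.67 = 81.3.
Round up to the next whole participant.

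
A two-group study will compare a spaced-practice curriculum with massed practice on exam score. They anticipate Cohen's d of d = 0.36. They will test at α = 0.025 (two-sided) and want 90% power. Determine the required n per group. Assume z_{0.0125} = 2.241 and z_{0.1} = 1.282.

For two independent groups with equal n: n = 2·((z_{α/2} + z_β) / d)².
z_{α/2} + z_β = 2.241 + 1.282 = 3.523.
n = 2 × (3.523 / 0.36)² = 2 × 9.786² = 2 × 95.77 = 191.5.
Round up to the next whole participant.

n = 192 per group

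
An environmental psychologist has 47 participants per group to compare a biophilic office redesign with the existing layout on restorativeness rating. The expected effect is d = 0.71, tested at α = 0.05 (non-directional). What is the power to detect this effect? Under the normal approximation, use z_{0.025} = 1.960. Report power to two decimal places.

For two equal groups, power = Φ(d·√(n/2) − z_{α/2}).
d·√(n/2) = 0.71 × √(47/2) = 0.71 × 4.848 = 3.442.
z_β = 3.442 − 1.960 = 1.482.
Power = Φ(1.482) = 0.931.

power ≈ 0.93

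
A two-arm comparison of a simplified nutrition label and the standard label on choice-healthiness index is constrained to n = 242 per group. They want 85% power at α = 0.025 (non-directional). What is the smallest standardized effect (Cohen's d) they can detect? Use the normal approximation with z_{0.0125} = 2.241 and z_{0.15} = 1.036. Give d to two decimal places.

For two independent groups of n = 242 each: d_min = (z_{α/2} + z_β)·√(2/n).
z-sum = 2.241 + 1.036 = 3.277.
d_min = 3.277 × √(2/242) = 3.277 × 0.0909 = 0.298.

d_min ≈ 0.30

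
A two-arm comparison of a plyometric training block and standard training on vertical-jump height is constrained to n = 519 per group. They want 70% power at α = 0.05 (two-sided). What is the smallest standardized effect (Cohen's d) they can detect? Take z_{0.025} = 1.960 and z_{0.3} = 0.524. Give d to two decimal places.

d_min ≈ 0.15

For two independent groups of n = 519 each: d_min = (z_{α/2} + z_β)·√(2/n).
z-sum = 1.960 + 0.524 = 2.484.
d_min = 2.484 × √(2/519) = 2.484 × 0.0621 = 0.154.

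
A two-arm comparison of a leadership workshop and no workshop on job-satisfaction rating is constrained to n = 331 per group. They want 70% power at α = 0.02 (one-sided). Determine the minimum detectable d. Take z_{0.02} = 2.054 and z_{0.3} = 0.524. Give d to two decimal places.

d_min ≈ 0.20

For two independent groups of n = 331 each: d_min = (z_{α} + z_β)·√(2/n).
z-sum = 2.054 + 0.524 = 2.578.
d_min = 2.578 × √(2/331) = 2.578 × 0.0777 = 0.200.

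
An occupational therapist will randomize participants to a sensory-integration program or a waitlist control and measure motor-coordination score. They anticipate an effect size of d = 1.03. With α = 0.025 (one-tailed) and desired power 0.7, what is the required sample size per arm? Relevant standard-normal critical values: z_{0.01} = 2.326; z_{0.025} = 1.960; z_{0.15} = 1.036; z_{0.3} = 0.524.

n = 12 per group

For two independent groups with equal n: n = 2·((z_{α} + z_β) / d)².
z_{α} + z_β = 1.960 + 0.524 = 2.484.
n = 2 × (2.484 / 1.03)² = 2 × 2.412² = 2 × 5.82 = 11.6.
Round up to the next whole participant.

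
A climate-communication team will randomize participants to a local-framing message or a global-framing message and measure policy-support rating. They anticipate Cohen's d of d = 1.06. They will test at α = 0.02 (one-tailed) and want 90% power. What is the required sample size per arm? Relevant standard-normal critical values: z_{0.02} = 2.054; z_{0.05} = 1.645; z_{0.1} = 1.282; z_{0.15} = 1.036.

n = 20 per group

For two independent groups with equal n: n = 2·((z_{α} + z_β) / d)².
z_{α} + z_β = 2.054 + 1.282 = 3.336.
n = 2 × (3.336 / 1.06)² = 2 × 3.147² = 2 × 9.90 = 19.8.
Round up to the next whole participant.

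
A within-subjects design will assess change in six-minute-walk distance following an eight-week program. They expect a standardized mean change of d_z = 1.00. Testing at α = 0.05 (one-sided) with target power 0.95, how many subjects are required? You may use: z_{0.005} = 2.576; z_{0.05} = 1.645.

For a paired (one-sample on differences) test: n = ((z_{α} + z_β) / d)².
z_{α} + z_β = 1.645 + 1.645 = 3.290.
n = (3.290 / 1.00)² = 3.290² = 10.82.
Round up.

n = 11 pairs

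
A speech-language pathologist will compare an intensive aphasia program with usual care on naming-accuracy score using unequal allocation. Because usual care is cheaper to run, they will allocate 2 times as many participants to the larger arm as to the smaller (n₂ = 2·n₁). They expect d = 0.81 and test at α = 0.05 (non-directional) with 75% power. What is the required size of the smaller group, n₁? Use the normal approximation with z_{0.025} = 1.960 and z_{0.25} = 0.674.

n₁ = 16

With allocation ratio k = n₂/n₁ = 2, Var(x̄₁−x̄₂) = σ²(1/n₁ + 1/(k·n₁)) = σ²·(k+1)/(k·n₁).
So n₁ = (1 + 1/k)·((z_{α/2} + z_β)/d)² = 1.500 × (2.634/0.81)².
n₁ = 1.500 × 10.57 = 15.9.
Round up: n₁ = 16, giving n₂ = 2 × 16 = 32.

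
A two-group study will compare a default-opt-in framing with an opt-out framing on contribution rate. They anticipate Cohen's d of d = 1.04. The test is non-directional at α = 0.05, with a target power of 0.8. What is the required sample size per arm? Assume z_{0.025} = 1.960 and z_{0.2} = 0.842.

n = 15 per group

For two independent groups with equal n: n = 2·((z_{α/2} + z_β) / d)².
z_{α/2} + z_β = 1.960 + 0.842 = 2.802.
n = 2 × (2.802 / 1.04)² = 2 × 2.694² = 2 × 7.26 = 14.5.
Round up to the next whole participant.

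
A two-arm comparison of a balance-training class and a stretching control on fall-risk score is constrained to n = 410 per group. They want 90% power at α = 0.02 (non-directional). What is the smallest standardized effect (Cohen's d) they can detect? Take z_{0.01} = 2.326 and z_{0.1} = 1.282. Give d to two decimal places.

For two independent groups of n = 410 each: d_min = (z_{α/2} + z_β)·√(2/n).
z-sum = 2.326 + 1.282 = 3.608.
d_min = 3.608 × √(2/410) = 3.608 × 0.0698 = 0.252.

d_min ≈ 0.25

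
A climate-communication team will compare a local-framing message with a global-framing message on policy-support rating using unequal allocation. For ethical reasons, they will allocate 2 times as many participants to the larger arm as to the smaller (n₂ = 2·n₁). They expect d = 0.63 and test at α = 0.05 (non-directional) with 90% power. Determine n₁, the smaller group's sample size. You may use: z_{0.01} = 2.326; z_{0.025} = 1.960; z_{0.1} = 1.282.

n₁ = 40

With allocation ratio k = n₂/n₁ = 2, Var(x̄₁−x̄₂) = σ²(1/n₁ + 1/(k·n₁)) = σ²·(k+1)/(k·n₁).
So n₁ = (1 + 1/k)·((z_{α/2} + z_β)/d)² = 1.500 × (3.242/0.63)².
n₁ = 1.500 × 26.48 = 39.7.
Round up: n₁ = 40, giving n₂ = 2 × 40 = 80.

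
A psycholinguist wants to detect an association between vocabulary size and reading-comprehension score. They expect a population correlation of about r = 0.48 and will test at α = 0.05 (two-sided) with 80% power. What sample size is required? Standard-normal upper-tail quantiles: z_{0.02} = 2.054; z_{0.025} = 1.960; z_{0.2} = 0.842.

n = 32

Fisher's z: C = ½·ln((1+r)/(1−r)) = ½·ln(2.8462) = 0.5230.
n = ((z_{α/2} + z_β)/C)² + 3.
(1.960 + 0.842) / 0.5230 = 2.802 / 0.5230 = 5.358.
n = 5.358² + 3 = 28.70 + 3 = 31.7.
Round up.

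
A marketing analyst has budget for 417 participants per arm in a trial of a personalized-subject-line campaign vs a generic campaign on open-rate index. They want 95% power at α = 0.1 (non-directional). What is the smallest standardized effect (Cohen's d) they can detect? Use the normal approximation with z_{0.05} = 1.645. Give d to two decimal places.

For two independent groups of n = 417 each: d_min = (z_{α/2} + z_β)·√(2/n).
z-sum = 1.645 + 1.645 = 3.290.
d_min = 3.290 × √(2/417) = 3.290 × 0.0693 = 0.228.

d_min ≈ 0.23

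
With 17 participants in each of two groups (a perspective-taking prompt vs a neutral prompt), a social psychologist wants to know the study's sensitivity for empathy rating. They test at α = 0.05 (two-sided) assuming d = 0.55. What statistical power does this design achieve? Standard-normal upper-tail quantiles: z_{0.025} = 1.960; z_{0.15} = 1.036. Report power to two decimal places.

power ≈ 0.36

For two equal groups, power = Φ(d·√(n/2) − z_{α/2}).
d·√(n/2) = 0.55 × √(17/2) = 0.55 × 2.915 = 1.604.
z_β = 1.604 − 1.960 = -0.356.
Power = Φ(-0.356) = 0.361.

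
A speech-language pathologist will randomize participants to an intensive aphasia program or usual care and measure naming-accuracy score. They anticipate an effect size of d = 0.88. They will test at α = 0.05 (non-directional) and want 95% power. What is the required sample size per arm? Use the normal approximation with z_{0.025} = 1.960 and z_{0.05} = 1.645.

For two independent groups with equal n: n = 2·((z_{α/2} + z_β) / d)².
z_{α/2} + z_β = 1.960 + 1.645 = 3.605.
n = 2 × (3.605 / 0.88)² = 2 × 4.097² = 2 × 16.78 = 33.6.
Round up to the next whole participant.

n = 34 per group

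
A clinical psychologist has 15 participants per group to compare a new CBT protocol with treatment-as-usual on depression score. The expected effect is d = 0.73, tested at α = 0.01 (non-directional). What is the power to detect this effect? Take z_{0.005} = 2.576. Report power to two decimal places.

For two equal groups, power = Φ(d·√(n/2) − z_{α/2}).
d·√(n/2) = 0.73 × √(15/2) = 0.73 × 2.739 = 1.999.
z_β = 1.999 − 2.576 = -0.577.
Power = Φ(-0.577) = 0.282.

power ≈ 0.28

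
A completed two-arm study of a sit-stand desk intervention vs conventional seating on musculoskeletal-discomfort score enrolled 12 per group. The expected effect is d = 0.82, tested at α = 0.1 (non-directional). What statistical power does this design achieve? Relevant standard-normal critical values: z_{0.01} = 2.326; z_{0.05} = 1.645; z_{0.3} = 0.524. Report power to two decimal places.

For two equal groups, power = Φ(d·√(n/2) − z_{α/2}).
d·√(n/2) = 0.82 × √(12/2) = 0.82 × 2.449 = 2.009.
z_β = 2.009 − 1.645 = 0.364.
Power = Φ(0.364) = 0.642.

power ≈ 0.64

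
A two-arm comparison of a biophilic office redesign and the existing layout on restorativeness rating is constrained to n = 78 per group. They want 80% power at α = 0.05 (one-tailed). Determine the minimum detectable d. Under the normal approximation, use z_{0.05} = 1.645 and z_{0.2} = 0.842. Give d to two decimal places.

d_min ≈ 0.40

For two independent groups of n = 78 each: d_min = (z_{α} + z_β)·√(2/n).
z-sum = 1.645 + 0.842 = 2.487.
d_min = 2.487 × √(2/78) = 2.487 × 0.1601 = 0.398.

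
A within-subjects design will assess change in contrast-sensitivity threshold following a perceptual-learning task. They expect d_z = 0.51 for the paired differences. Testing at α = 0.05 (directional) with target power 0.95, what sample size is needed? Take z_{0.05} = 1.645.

n = 42 pairs

For a paired (one-sample on differences) test: n = ((z_{α} + z_β) / d)².
z_{α} + z_β = 1.645 + 1.645 = 3.290.
n = (3.290 / 0.51)² = 6.451² = 41.62.
Round up.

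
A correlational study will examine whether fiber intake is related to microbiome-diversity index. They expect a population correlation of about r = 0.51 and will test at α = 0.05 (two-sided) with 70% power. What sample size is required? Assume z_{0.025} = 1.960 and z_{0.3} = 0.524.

n = 23

Fisher's z: C = ½·ln((1+r)/(1−r)) = ½·ln(3.0816) = 0.5627.
n = ((z_{α/2} + z_β)/C)² + 3.
(1.960 + 0.524) / 0.5627 = 2.484 / 0.5627 = 4.414.
n = 4.414² + 3 = 19.49 + 3 = 22.5.
Round up.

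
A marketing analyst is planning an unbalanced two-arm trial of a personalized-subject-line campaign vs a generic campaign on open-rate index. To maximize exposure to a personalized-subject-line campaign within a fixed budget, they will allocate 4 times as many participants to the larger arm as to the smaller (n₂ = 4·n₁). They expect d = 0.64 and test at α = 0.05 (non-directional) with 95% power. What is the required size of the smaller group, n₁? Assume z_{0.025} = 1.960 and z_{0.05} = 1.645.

With allocation ratio k = n₂/n₁ = 4, Var(x̄₁−x̄₂) = σ²(1/n₁ + 1/(k·n₁)) = σ²·(k+1)/(k·n₁).
So n₁ = (1 + 1/k)·((z_{α/2} + z_β)/d)² = 1.250 × (3.605/0.64)².
n₁ = 1.250 × 31.73 = 39.7.
Round up: n₁ = 40, giving n₂ = 4 × 40 = 160.

n₁ = 40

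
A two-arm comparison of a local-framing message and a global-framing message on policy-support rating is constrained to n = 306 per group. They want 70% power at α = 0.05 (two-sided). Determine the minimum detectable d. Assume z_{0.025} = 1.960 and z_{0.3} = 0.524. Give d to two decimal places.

d_min ≈ 0.20

For two independent groups of n = 306 each: d_min = (z_{α/2} + z_β)·√(2/n).
z-sum = 1.960 + 0.524 = 2.484.
d_min = 2.484 × √(2/306) = 2.484 × 0.0808 = 0.201.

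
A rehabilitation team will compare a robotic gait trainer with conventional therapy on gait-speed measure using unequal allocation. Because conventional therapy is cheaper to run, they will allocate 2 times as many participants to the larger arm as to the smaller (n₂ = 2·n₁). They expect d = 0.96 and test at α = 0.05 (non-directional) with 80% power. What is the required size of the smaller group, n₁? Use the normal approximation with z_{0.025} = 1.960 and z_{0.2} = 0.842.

n₁ = 13

With allocation ratio k = n₂/n₁ = 2, Var(x̄₁−x̄₂) = σ²(1/n₁ + 1/(k·n₁)) = σ²·(k+1)/(k·n₁).
So n₁ = (1 + 1/k)·((z_{α/2} + z_β)/d)² = 1.500 × (2.802/0.96)².
n₁ = 1.500 × 8.52 = 12.8.
Round up: n₁ = 13, giving n₂ = 2 × 13 = 26.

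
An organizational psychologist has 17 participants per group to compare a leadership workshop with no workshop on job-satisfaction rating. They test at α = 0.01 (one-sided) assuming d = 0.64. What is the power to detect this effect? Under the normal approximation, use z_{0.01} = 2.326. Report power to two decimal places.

For two equal groups, power = Φ(d·√(n/2) − z_{α}).
d·√(n/2) = 0.64 × √(17/2) = 0.64 × 2.915 = 1.866.
z_β = 1.866 − 2.326 = -0.460.
Power = Φ(-0.460) = 0.323.

power ≈ 0.32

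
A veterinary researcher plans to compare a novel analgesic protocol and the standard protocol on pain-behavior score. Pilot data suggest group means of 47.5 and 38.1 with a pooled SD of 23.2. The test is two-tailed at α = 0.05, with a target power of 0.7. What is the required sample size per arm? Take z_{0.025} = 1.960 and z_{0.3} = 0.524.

Cohen's d = |M₁ − M₂| / SD_pooled = |47.5 − 38.1| / 23.2 = 9.4 / 23.2 = 0.405.
For two independent groups with equal n: n = 2·((z_{α/2} + z_β) / d)².
z_{α/2} + z_β = 1.960 + 0.524 = 2.484.
n = 2 × (2.484 / 0.405)² = 2 × 6.133² = 2 × 37.62 = 75.2.
Round up to the next whole participant.

n = 76 per group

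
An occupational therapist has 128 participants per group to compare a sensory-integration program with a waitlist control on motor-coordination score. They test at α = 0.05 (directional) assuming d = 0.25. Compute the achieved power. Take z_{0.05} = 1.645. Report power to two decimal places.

power ≈ 0.64

For two equal groups, power = Φ(d·√(n/2) − z_{α}).
d·√(n/2) = 0.25 × √(128/2) = 0.25 × 8.000 = 2.000.
z_β = 2.000 − 1.645 = 0.355.
Power = Φ(0.355) = 0.639.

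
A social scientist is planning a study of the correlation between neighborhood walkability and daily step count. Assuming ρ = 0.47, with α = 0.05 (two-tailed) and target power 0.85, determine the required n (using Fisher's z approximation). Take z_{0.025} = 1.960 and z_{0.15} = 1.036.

Fisher's z: C = ½·ln((1+r)/(1−r)) = ½·ln(2.7736) = 0.5101.
n = ((z_{α/2} + z_β)/C)² + 3.
(1.960 + 1.036) / 0.5101 = 2.996 / 0.5101 = 5.873.
n = 5.873² + 3 = 34.50 + 3 = 37.5.
Round up.

n = 38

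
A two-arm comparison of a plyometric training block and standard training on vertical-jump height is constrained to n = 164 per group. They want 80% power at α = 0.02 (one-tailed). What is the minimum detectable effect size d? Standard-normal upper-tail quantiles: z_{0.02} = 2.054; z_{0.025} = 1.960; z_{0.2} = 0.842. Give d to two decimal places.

For two independent groups of n = 164 each: d_min = (z_{α} + z_β)·√(2/n).
z-sum = 2.054 + 0.842 = 2.896.
d_min = 2.896 × √(2/164) = 2.896 × 0.1104 = 0.320.

d_min ≈ 0.32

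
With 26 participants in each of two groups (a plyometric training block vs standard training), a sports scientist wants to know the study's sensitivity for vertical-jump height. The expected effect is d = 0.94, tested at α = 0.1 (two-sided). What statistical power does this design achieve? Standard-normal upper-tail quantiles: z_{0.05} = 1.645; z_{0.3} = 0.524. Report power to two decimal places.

For two equal groups, power = Φ(d·√(n/2) − z_{α/2}).
d·√(n/2) = 0.94 × √(26/2) = 0.94 × 3.606 = 3.389.
z_β = 3.389 − 1.645 = 1.744.
Power = Φ(1.744) = 0.959.

power ≈ 0.96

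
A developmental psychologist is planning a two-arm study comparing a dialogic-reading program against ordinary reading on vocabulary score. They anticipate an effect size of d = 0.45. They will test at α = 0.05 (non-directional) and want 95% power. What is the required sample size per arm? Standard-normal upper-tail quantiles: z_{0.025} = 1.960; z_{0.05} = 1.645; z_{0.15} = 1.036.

n = 129 per group

For two independent groups with equal n: n = 2·((z_{α/2} + z_β) / d)².
z_{α/2} + z_β = 1.960 + 1.645 = 3.605.
n = 2 × (3.605 / 0.45)² = 2 × 8.011² = 2 × 64.18 = 128.4.
Round up to the next whole participant.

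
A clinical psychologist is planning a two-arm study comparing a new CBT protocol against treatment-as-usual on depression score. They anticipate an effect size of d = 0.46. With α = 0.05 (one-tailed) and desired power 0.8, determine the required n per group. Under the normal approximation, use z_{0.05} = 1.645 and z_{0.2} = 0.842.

n = 59 per group

For two independent groups with equal n: n = 2·((z_{α} + z_β) / d)².
z_{α} + z_β = 1.645 + 0.842 = 2.487.
n = 2 × (2.487 / 0.46)² = 2 × 5.407² = 2 × 29.23 = 58.5.
Round up to the next whole participant.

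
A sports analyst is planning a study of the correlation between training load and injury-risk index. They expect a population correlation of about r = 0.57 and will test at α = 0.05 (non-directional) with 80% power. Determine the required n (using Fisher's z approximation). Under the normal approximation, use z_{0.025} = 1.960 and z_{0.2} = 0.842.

n = 22

Fisher's z: C = ½·ln((1+r)/(1−r)) = ½·ln(3.6512) = 0.6475.
n = ((z_{α/2} + z_β)/C)² + 3.
(1.960 + 0.842) / 0.6475 = 2.802 / 0.6475 = 4.327.
n = 4.327² + 3 = 18.73 + 3 = 21.7.
Round up.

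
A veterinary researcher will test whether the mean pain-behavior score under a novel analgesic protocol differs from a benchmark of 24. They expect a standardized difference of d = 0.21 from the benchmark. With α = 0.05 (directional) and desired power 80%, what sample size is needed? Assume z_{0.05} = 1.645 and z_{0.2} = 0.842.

n = 141

For a one-sample test: n = ((z_{α} + z_β) / d)².
z_{α} + z_β = 1.645 + 0.842 = 2.487.
n = (2.487 / 0.21)² = 11.843² = 140.25.
Round up.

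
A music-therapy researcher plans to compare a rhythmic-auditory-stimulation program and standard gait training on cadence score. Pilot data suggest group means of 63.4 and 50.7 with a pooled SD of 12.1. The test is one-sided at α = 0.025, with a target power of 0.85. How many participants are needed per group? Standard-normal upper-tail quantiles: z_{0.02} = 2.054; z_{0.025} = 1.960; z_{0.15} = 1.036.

Cohen's d = |M₁ − M₂| / SD_pooled = |63.4 − 50.7| / 12.1 = 12.7 / 12.1 = 1.050.
For two independent groups with equal n: n = 2·((z_{α} + z_β) / d)².
z_{α} + z_β = 1.960 + 1.036 = 2.996.
n = 2 × (2.996 / 1.050)² = 2 × 2.853² = 2 × 8.14 = 16.3.
Round up to the next whole participant.

n = 17 per group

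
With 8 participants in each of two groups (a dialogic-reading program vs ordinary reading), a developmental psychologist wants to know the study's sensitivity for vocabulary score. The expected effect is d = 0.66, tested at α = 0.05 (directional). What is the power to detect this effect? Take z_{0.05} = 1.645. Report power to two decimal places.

For two equal groups, power = Φ(d·√(n/2) − z_{α}).
d·√(n/2) = 0.66 × √(8/2) = 0.66 × 2.000 = 1.320.
z_β = 1.320 − 1.645 = -0.325.
Power = Φ(-0.325) = 0.373.

power ≈ 0.37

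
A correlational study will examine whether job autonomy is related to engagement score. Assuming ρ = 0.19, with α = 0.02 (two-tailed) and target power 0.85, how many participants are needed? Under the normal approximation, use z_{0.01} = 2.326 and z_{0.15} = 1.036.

n = 309

Fisher's z: C = ½·ln((1+r)/(1−r)) = ½·ln(1.4691) = 0.1923.
n = ((z_{α/2} + z_β)/C)² + 3.
(2.326 + 1.036) / 0.1923 = 3.362 / 0.1923 = 17.483.
n = 17.483² + 3 = 305.66 + 3 = 308.7.
Round up.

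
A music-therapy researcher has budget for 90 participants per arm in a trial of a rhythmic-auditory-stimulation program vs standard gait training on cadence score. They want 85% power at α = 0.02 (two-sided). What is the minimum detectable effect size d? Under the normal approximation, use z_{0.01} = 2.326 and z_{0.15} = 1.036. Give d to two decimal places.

For two independent groups of n = 90 each: d_min = (z_{α/2} + z_β)·√(2/n).
z-sum = 2.326 + 1.036 = 3.362.
d_min = 3.362 × √(2/90) = 3.362 × 0.1491 = 0.501.

d_min ≈ 0.50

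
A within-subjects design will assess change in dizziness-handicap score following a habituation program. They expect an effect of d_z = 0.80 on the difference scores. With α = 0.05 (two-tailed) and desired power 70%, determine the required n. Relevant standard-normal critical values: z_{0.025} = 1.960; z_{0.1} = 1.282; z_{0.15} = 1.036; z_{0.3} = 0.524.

n = 10 pairs

For a paired (one-sample on differences) test: n = ((z_{α/2} + z_β) / d)².
z_{α/2} + z_β = 1.960 + 0.524 = 2.484.
n = (2.484 / 0.80)² = 3.105² = 9.64.
Round up.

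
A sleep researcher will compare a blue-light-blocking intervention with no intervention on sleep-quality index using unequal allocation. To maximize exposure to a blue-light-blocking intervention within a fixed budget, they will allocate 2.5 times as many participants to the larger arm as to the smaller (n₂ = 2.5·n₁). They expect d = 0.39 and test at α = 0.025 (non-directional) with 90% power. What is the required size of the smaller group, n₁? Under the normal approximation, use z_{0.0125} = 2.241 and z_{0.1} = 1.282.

n₁ = 115

With allocation ratio k = n₂/n₁ = 2.5, Var(x̄₁−x̄₂) = σ²(1/n₁ + 1/(k·n₁)) = σ²·(k+1)/(k·n₁).
So n₁ = (1 + 1/k)·((z_{α/2} + z_β)/d)² = 1.400 × (3.523/0.39)².
n₁ = 1.400 × 81.60 = 114.2.
Round up: n₁ = 115, giving n₂ = ⌈2.5 × 115⌉ = ⌈287.5⌉ = 288.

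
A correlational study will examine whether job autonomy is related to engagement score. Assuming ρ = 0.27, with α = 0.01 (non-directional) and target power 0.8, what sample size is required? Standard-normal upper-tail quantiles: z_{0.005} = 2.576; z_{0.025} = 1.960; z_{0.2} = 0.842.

Fisher's z: C = ½·ln((1+r)/(1−r)) = ½·ln(1.7397) = 0.2769.
n = ((z_{α/2} + z_β)/C)² + 3.
(2.576 + 0.842) / 0.2769 = 3.418 / 0.2769 = 12.344.
n = 12.344² + 3 = 152.37 + 3 = 155.4.
Round up.

n = 156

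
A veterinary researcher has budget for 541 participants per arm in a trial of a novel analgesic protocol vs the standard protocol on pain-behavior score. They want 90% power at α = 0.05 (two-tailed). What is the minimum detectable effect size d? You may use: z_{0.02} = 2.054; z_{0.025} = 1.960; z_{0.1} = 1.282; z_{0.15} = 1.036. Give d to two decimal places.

For two independent groups of n = 541 each: d_min = (z_{α/2} + z_β)·√(2/n).
z-sum = 1.960 + 1.282 = 3.242.
d_min = 3.242 × √(2/541) = 3.242 × 0.0608 = 0.197.

d_min ≈ 0.20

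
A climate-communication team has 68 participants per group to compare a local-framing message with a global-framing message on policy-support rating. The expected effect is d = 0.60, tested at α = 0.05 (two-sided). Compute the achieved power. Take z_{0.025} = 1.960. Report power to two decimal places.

power ≈ 0.94

For two equal groups, power = Φ(d·√(n/2) − z_{α/2}).
d·√(n/2) = 0.60 × √(68/2) = 0.60 × 5.831 = 3.499.
z_β = 3.499 − 1.960 = 1.539.
Power = Φ(1.539) = 0.938.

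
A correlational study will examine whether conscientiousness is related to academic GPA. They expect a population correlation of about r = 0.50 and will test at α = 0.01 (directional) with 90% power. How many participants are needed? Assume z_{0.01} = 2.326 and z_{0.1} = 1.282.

Fisher's z: C = ½·ln((1+r)/(1−r)) = ½·ln(3.0000) = 0.5493.
n = ((z_{α} + z_β)/C)² + 3.
(2.326 + 1.282) / 0.5493 = 3.608 / 0.5493 = 6.568.
n = 6.568² + 3 = 43.14 + 3 = 46.1.
Round up.

n = 47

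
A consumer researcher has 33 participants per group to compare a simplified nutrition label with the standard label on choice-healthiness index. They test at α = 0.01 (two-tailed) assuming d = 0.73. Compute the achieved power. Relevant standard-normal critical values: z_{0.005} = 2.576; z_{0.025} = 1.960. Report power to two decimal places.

power ≈ 0.65

For two equal groups, power = Φ(d·√(n/2) − z_{α/2}).
d·√(n/2) = 0.73 × √(33/2) = 0.73 × 4.062 = 2.965.
z_β = 2.965 − 2.576 = 0.389.
Power = Φ(0.389) = 0.651.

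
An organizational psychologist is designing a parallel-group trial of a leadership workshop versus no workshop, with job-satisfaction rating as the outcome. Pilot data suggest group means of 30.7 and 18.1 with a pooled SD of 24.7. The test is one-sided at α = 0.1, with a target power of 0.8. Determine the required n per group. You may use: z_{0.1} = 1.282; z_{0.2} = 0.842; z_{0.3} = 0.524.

n = 35 per group

Cohen's d = |M₁ − M₂| / SD_pooled = |30.7 − 18.1| / 24.7 = 12.6 / 24.7 = 0.510.
For two independent groups with equal n: n = 2·((z_{α} + z_β) / d)².
z_{α} + z_β = 1.282 + 0.842 = 2.124.
n = 2 × (2.124 / 0.510)² = 2 × 4.165² = 2 × 17.34 = 34.7.
Round up to the next whole participant.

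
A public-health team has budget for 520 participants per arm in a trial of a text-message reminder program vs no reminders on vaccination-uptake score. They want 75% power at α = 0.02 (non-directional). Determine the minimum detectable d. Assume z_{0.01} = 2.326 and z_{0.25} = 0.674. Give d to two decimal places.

d_min ≈ 0.19

For two independent groups of n = 520 each: d_min = (z_{α/2} + z_β)·√(2/n).
z-sum = 2.326 + 0.674 = 3.000.
d_min = 3.000 × √(2/520) = 3.000 × 0.0620 = 0.186.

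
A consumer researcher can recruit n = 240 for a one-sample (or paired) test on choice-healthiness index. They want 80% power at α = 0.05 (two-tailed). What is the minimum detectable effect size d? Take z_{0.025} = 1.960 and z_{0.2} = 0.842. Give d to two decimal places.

d_min ≈ 0.18

For a single sample (or paired design) of n = 240: d_min = (z_{α/2} + z_β)/√n.
z-sum = 1.960 + 0.842 = 2.802.
d_min = 2.802 / √240 = 2.802 / 15.492 = 0.181.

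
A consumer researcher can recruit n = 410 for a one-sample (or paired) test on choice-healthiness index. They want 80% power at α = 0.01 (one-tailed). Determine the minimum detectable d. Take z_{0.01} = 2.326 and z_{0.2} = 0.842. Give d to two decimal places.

For a single sample (or paired design) of n = 410: d_min = (z_{α} + z_β)/√n.
z-sum = 2.326 + 0.842 = 3.168.
d_min = 3.168 / √410 = 3.168 / 20.248 = 0.156.

d_min ≈ 0.16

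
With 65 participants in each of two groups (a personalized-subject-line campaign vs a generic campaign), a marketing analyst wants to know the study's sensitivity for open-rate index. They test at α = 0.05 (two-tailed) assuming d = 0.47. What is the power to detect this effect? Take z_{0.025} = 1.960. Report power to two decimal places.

power ≈ 0.76

For two equal groups, power = Φ(d·√(n/2) − z_{α/2}).
d·√(n/2) = 0.47 × √(65/2) = 0.47 × 5.701 = 2.679.
z_β = 2.679 − 1.960 = 0.719.
Power = Φ(0.719) = 0.764.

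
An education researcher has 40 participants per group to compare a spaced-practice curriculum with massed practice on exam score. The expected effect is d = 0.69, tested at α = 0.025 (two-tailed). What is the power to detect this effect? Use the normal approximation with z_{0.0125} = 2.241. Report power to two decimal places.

power ≈ 0.80

For two equal groups, power = Φ(d·√(n/2) − z_{α/2}).
d·√(n/2) = 0.69 × √(40/2) = 0.69 × 4.472 = 3.086.
z_β = 3.086 − 2.241 = 0.845.
Power = Φ(0.845) = 0.801.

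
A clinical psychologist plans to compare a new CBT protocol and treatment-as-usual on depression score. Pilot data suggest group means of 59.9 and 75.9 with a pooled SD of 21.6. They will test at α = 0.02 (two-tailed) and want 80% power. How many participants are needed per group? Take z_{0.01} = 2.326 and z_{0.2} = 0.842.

Cohen's d = |M₁ − M₂| / SD_pooled = |59.9 − 75.9| / 21.6 = 16.0 / 21.6 = 0.741.
For two independent groups with equal n: n = 2·((z_{α/2} + z_β) / d)².
z_{α/2} + z_β = 2.326 + 0.842 = 3.168.
n = 2 × (3.168 / 0.741)² = 2 × 4.275² = 2 × 18.28 = 36.6.
Round up to the next whole participant.

n = 37 per group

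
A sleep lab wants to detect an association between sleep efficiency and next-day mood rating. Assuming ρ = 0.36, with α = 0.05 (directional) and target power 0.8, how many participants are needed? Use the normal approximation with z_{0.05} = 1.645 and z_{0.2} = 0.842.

Fisher's z: C = ½·ln((1+r)/(1−r)) = ½·ln(2.1250) = 0.3769.
n = ((z_{α} + z_β)/C)² + 3.
(1.645 + 0.842) / 0.3769 = 2.487 / 0.3769 = 6.599.
n = 6.599² + 3 = 43.54 + 3 = 46.5.
Round up.

n = 47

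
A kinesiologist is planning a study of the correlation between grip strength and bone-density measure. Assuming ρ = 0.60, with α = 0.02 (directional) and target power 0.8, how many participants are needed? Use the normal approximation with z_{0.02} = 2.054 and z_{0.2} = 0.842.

Fisher's z: C = ½·ln((1+r)/(1−r)) = ½·ln(4.0000) = 0.6931.
n = ((z_{α} + z_β)/C)² + 3.
(2.054 + 0.842) / 0.6931 = 2.896 / 0.6931 = 4.178.
n = 4.178² + 3 = 17.46 + 3 = 20.5.
Round up.

n = 21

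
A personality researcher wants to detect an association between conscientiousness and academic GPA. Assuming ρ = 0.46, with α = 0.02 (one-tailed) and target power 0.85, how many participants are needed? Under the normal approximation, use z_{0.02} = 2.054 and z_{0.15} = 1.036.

n = 42

Fisher's z: C = ½·ln((1+r)/(1−r)) = ½·ln(2.7037) = 0.4973.
n = ((z_{α} + z_β)/C)² + 3.
(2.054 + 1.036) / 0.4973 = 3.090 / 0.4973 = 6.214.
n = 6.214² + 3 = 38.61 + 3 = 41.6.
Round up.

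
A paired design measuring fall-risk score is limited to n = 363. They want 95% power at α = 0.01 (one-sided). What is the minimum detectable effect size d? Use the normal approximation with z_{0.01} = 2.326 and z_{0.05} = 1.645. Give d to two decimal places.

d_min ≈ 0.21

For a single sample (or paired design) of n = 363: d_min = (z_{α} + z_β)/√n.
z-sum = 2.326 + 1.645 = 3.971.
d_min = 3.971 / √363 = 3.971 / 19.053 = 0.208.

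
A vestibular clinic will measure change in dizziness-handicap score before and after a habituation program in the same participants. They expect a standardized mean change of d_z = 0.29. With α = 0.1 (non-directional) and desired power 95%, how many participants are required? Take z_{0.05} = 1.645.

For a paired (one-sample on differences) test: n = ((z_{α/2} + z_β) / d)².
z_{α/2} + z_β = 1.645 + 1.645 = 3.290.
n = (3.290 / 0.29)² = 11.345² = 128.71.
Round up.

n = 129 pairs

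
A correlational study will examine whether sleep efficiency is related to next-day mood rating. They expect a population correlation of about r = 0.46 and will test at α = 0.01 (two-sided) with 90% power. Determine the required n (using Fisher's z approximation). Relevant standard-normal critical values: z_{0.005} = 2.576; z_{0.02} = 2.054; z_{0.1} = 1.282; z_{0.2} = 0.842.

Fisher's z: C = ½·ln((1+r)/(1−r)) = ½·ln(2.7037) = 0.4973.
n = ((z_{α/2} + z_β)/C)² + 3.
(2.576 + 1.282) / 0.4973 = 3.858 / 0.4973 = 7.758.
n = 7.758² + 3 = 60.18 + 3 = 63.2.
Round up.

n = 64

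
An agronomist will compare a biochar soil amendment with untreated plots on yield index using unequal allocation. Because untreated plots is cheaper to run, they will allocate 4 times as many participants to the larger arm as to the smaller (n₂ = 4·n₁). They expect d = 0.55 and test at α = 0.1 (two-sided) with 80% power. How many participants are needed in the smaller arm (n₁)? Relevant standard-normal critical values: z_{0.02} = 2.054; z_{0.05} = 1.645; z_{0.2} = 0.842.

With allocation ratio k = n₂/n₁ = 4, Var(x̄₁−x̄₂) = σ²(1/n₁ + 1/(k·n₁)) = σ²·(k+1)/(k·n₁).
So n₁ = (1 + 1/k)·((z_{α/2} + z_β)/d)² = 1.250 × (2.487/0.55)².
n₁ = 1.250 × 20.45 = 25.6.
Round up: n₁ = 26, giving n₂ = 4 × 26 = 104.

n₁ = 26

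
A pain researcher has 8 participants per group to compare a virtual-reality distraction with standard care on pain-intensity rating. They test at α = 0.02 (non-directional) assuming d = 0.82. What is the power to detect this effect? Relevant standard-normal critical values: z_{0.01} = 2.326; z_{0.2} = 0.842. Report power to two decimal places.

For two equal groups, power = Φ(d·√(n/2) − z_{α/2}).
d·√(n/2) = 0.82 × √(8/2) = 0.82 × 2.000 = 1.640.
z_β = 1.640 − 2.326 = -0.686.
Power = Φ(-0.686) = 0.246.

power ≈ 0.25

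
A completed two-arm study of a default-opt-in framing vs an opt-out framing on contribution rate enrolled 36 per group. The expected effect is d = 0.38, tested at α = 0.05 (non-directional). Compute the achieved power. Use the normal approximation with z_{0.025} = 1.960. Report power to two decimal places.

power ≈ 0.36

For two equal groups, power = Φ(d·√(n/2) − z_{α/2}).
d·√(n/2) = 0.38 × √(36/2) = 0.38 × 4.243 = 1.612.
z_β = 1.612 − 1.960 = -0.348.
Power = Φ(-0.348) = 0.364.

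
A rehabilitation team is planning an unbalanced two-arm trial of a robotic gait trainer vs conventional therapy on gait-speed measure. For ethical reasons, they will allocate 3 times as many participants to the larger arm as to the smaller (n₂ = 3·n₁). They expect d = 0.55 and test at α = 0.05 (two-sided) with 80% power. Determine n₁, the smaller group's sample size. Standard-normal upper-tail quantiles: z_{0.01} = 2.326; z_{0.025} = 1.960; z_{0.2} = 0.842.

n₁ = 35

With allocation ratio k = n₂/n₁ = 3, Var(x̄₁−x̄₂) = σ²(1/n₁ + 1/(k·n₁)) = σ²·(k+1)/(k·n₁).
So n₁ = (1 + 1/k)·((z_{α/2} + z_β)/d)² = 1.333 × (2.802/0.55)².
n₁ = 1.333 × 25.95 = 34.6.
Round up: n₁ = 35, giving n₂ = 3 × 35 = 105.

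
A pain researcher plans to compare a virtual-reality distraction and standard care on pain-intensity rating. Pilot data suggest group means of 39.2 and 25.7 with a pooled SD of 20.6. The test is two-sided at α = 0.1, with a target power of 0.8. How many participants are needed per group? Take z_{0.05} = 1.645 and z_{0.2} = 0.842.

Cohen's d = |M₁ − M₂| / SD_pooled = |39.2 − 25.7| / 20.6 = 13.5 / 20.6 = 0.655.
For two independent groups with equal n: n = 2·((z_{α/2} + z_β) / d)².
z_{α/2} + z_β = 1.645 + 0.842 = 2.487.
n = 2 × (2.487 / 0.655)² = 2 × 3.797² = 2 × 14.42 = 28.8.
Round up to the next whole participant.

n = 29 per group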